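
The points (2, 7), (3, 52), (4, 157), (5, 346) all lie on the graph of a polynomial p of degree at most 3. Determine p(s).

Write p(s) = as^3 + bs^2 + cs + d. Substituting each data point gives a linear system:
  8a + 4b + 2c + d = 7
  27a + 9b + 3c + d = 52
  64a + 16b + 4c + d = 157
  125a + 25b + 5c + d = 346
Solving the system yields a = 4, b = -6, c = -1, d = 1.
So p(s) = 4s^3 - 6s^2 - s + 1.
Check: p(3) = 52. ✓

p(s) = 4s^3 - 6s^2 - s + 1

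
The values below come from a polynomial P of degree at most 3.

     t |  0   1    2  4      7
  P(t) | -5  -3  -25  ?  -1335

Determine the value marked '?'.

The 4 known points determine the degree-3 polynomial uniquely.
Write P(t) = at^3 + bt^2 + ct + d. Substituting each data point gives a linear system:
  d = -5
  a + b + c + d = -3
  8a + 4b + 2c + d = -25
  343a + 49b + 7c + d = -1335
Solving the system yields a = -4, b = 0, c = 6, d = -5.
So P(t) = -4t³ + 6t - 5.
Then P(4) = -237.

-237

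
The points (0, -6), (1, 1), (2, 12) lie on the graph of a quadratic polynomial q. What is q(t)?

Write q(t) = at^2 + bt + c. Substituting each data point gives a linear system:
  c = -6
  a + b + c = 1
  4a + 2b + c = 12
Solving the system yields a = 2, b = 5, c = -6.
So q(t) = 2t² + 5t - 6.
Check: q(2) = 12. ✓

q(t) = 2t^2 + 5t - 6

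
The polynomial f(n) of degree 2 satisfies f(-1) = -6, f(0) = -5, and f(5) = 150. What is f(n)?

Using the Lagrange interpolation formula with nodes -1, 0, 5:
  L_0(n) = n(n - 5) / 6
  L_1(n) = (n + 1)(n - 5) / -5
  L_2(n) = (n + 1)n / 30
Then f(n) = -6·L_0(n) - 5·L_1(n) + 150·L_2(n).
Expanding and collecting terms gives f(n) = 5n^2 + 6n - 5.
Check: f(-1) = -6. ✓

f(n) = 5n^2 + 6n - 5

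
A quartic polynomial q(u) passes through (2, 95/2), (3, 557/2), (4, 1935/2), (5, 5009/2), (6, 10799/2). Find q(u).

q(u) = 5u^4 - 5u^3 - u^2 + 6u - 1/2

Write q(u) = au^4 + bu^3 + cu^2 + du + e. Substituting each data point gives a linear system:
  16a + 8b + 4c + 2d + e = 95/2
  81a + 27b + 9c + 3d + e = 557/2
  256a + 64b + 16c + 4d + e = 1935/2
  625a + 125b + 25c + 5d + e = 5009/2
  1296a + 216b + 36c + 6d + e = 10799/2
Solving the system yields a = 5, b = -5, c = -1, d = 6, e = -1/2.
So q(u) = 5u⁴ - 5u³ - u² + 6u - 1/2.
Check: q(2) = 95/2. ✓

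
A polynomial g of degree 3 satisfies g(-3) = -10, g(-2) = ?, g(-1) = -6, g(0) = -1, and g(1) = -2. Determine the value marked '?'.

-11

The 4 known points determine the degree-3 polynomial uniquely.
Write g(s) = as^3 + bs^2 + cs + d. Substituting each data point gives a linear system:
  -27a + 9b - 3c + d = -10
  -a + b - c + d = -6
  d = -1
  a + b + c + d = -2
Solving the system yields a = -1, b = -3, c = 3, d = -1.
So g(s) = -s³ - 3s² + 3s - 1.
Then g(-2) = -11.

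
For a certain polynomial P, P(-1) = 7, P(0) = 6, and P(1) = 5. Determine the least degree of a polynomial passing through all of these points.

1

Forward differences of the values at x = -1, 0, 1:
  P  : 7  6  5
  Δ  : -1  -1
  Δ^2: 0
The first differences are constant (-1) and nonzero, while all higher differences vanish, so the minimal degree is 1.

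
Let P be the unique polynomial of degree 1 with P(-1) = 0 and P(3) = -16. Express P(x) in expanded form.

P(x) = -4x - 4

Using the Lagrange interpolation formula with nodes -1, 3:
  L_0(x) = (x - 3) / -4
  L_1(x) = (x + 1) / 4
Then P(x) = 0·L_0(x) - 16·L_1(x).
Expanding and collecting terms gives P(x) = -4x - 4.
Check: P(3) = -16. ✓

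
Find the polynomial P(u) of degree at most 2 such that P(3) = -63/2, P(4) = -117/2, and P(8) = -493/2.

P(u) = -4u^2 + u + 3/2

Using the Lagrange interpolation formula with nodes 3, 4, 8:
  L_0(u) = (u - 4)(u - 8) / 5
  L_1(u) = (u - 3)(u - 8) / -4
  L_2(u) = (u - 3)(u - 4) / 20
Then P(u) = -63/2·L_0(u) - 117/2·L_1(u) - 493/2·L_2(u).
Expanding and collecting terms gives P(u) = -4u^2 + u + 3/2.
Check: P(4) = -117/2. ✓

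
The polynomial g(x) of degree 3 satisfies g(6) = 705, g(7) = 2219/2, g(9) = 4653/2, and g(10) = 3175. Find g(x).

g(x) = 3x^3 + 2x^2 - (5/2)x

Write g(x) = ax^3 + bx^2 + cx + d. Substituting each data point gives a linear system:
  216a + 36b + 6c + d = 705
  343a + 49b + 7c + d = 2219/2
  729a + 81b + 9c + d = 4653/2
  1000a + 100b + 10c + d = 3175
Solving the system yields a = 3, b = 2, c = -5/2, d = 0.
So g(x) = 3x^3 + 2x^2 - (5/2)x.
Check: g(6) = 705. ✓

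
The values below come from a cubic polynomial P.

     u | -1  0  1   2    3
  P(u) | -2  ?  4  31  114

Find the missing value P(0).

3

On equispaced nodes a degree-3 polynomial has vanishing fourth forward difference, so
  P(-1) - 4·P(0) + 6·P(1) - 4·P(2) + P(3) = 0.
Substituting the known values and solving for P(0):
  -4·P(0) = -12
  P(0) = 3.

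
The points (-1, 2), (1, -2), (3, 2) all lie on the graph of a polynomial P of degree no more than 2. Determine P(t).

Using the Lagrange interpolation formula with nodes -1, 1, 3:
  L_0(t) = (t - 1)(t - 3) / 8
  L_1(t) = (t + 1)(t - 3) / -4
  L_2(t) = (t + 1)(t - 1) / 8
Then P(t) = 2·L_0(t) - 2·L_1(t) + 2·L_2(t).
Expanding and collecting terms gives P(t) = t^2 - 2t - 1.
Check: P(1) = -2. ✓

P(t) = t^2 - 2t - 1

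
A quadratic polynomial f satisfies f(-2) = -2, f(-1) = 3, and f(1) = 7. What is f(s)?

Write f(s) = as^2 + bs + c. Substituting each data point gives a linear system:
  4a - 2b + c = -2
  a - b + c = 3
  a + b + c = 7
Solving the system yields a = -1, b = 2, c = 6.
So f(s) = -s^2 + 2s + 6.
Check: f(1) = 7. ✓

f(s) = -s^2 + 2s + 6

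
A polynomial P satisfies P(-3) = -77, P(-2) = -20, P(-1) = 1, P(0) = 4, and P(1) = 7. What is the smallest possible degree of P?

3

Forward differences of the values at x = -3, -2, -1, 0, 1:
  P  : -77  -20  1  4  7
  Δ  : 57  21  3  3
  Δ^2: -36  -18  0
  Δ^3: 18  18
  Δ^4: 0
The third differences are constant (18) and nonzero, while all higher differences vanish, so the minimal degree is 3.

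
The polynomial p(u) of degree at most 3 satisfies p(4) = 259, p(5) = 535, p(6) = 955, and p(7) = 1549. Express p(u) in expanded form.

p(u) = 5u^3 - 3u^2 - 2u - 5

Using the Lagrange interpolation formula with nodes 4, 5, 6, 7:
  L_0(u) = (u - 5)(u - 6)(u - 7) / -6
  L_1(u) = (u - 4)(u - 6)(u - 7) / 2
  L_2(u) = (u - 4)(u - 5)(u - 7) / -2
  L_3(u) = (u - 4)(u - 5)(u - 6) / 6
Then p(u) = 259·L_0(u) + 535·L_1(u) + 955·L_2(u) + 1549·L_3(u).
Expanding and collecting terms gives p(u) = 5u³ - 3u² - 2u - 5.
Check: p(6) = 955. ✓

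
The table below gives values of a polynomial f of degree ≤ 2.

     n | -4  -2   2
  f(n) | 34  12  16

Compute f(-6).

Using the Lagrange interpolation formula with nodes -4, -2, 2:
  L_0(n) = (n + 2)(n - 2) / 12
  L_1(n) = (n + 4)(n - 2) / -8
  L_2(n) = (n + 4)(n + 2) / 24
Then f(n) = 34·L_0(n) + 12·L_1(n) + 16·L_2(n).
Expanding and collecting terms gives f(n) = 2n² + n + 6.
Evaluating at n = -6: f(-6) = 72.

72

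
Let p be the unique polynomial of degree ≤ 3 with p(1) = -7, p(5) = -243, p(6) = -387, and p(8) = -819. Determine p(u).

Using the Lagrange interpolation formula with nodes 1, 5, 6, 8:
  L_0(u) = (u - 5)(u - 6)(u - 8) / -140
  L_1(u) = (u - 1)(u - 6)(u - 8) / 12
  L_2(u) = (u - 1)(u - 5)(u - 8) / -10
  L_3(u) = (u - 1)(u - 5)(u - 6) / 42
Then p(u) = -7·L_0(u) - 243·L_1(u) - 387·L_2(u) - 819·L_3(u).
Expanding and collecting terms gives p(u) = -u^3 - 5u^2 + 2u - 3.
Check: p(8) = -819. ✓

p(u) = -u^3 - 5u^2 + 2u - 3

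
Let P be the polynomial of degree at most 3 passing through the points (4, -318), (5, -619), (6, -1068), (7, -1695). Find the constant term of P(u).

Write P(u) = au^3 + bu^2 + cu + d. Substituting each data point gives a linear system:
  64a + 16b + 4c + d = -318
  125a + 25b + 5c + d = -619
  216a + 36b + 6c + d = -1068
  343a + 49b + 7c + d = -1695
Solving the system yields a = -5, b = 1, c = -5, d = 6.
So P(u) = -5u^3 + u^2 - 5u + 6.
The constant term is 6.

6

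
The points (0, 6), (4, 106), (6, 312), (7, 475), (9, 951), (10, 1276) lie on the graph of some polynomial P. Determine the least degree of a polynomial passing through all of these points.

3

Divided differences on the nodes 0, 4, 6, 7, 9, 10:
  order 0: 6  106  312  475  951  1276
  order 1: 25  103  163  238  325
  order 2: 13  20  25  29
  order 3: 1  1  1
  order 4: 0  0
  order 5: 0
The order-3 divided differences are all 1 (nonzero) and every higher order vanishes, so the data lies on a polynomial of degree exactly 3.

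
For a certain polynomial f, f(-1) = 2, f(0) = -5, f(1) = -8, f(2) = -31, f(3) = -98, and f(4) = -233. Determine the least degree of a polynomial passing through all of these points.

3

Forward differences of the values at u = -1, 0, 1, 2, 3, 4:
  f  : 2  -5  -8  -31  -98  -233
  Δ  : -7  -3  -23  -67  -135
  Δ^2: 4  -20  -44  -68
  Δ^3: -24  -24  -24
  Δ^4: 0  0
  Δ^5: 0
The third differences are constant (-24) and nonzero, while all higher differences vanish, so the minimal degree is 3.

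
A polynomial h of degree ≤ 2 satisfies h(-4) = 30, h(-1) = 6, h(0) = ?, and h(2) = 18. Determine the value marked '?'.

The 3 known points determine the degree-2 polynomial uniquely.
Write h(n) = an^2 + bn + c. Substituting each data point gives a linear system:
  16a - 4b + c = 30
  a - b + c = 6
  4a + 2b + c = 18
Solving the system yields a = 2, b = 2, c = 6.
So h(n) = 2n² + 2n + 6.
Then h(0) = 6.

6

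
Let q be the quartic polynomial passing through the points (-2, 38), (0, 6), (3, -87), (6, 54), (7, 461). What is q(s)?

Write q(s) = as^4 + bs^3 + cs^2 + ds + e. Substituting each data point gives a linear system:
  16a - 8b + 4c - 2d + e = 38
  e = 6
  81a + 27b + 9c + 3d + e = -87
  1296a + 216b + 36c + 6d + e = 54
  2401a + 343b + 49c + 7d + e = 461
Solving the system yields a = 1, b = -5, c = -5, d = 2, e = 6.
So q(s) = s^4 - 5s^3 - 5s^2 + 2s + 6.
Check: q(0) = 6. ✓

q(s) = s^4 - 5s^3 - 5s^2 + 2s + 6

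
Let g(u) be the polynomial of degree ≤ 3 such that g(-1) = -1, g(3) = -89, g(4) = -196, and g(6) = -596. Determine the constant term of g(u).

4

Write g(u) = au^3 + bu^2 + cu + d. Substituting each data point gives a linear system:
  -a + b - c + d = -1
  27a + 9b + 3c + d = -89
  64a + 16b + 4c + d = -196
  216a + 36b + 6c + d = -596
Solving the system yields a = -2, b = -5, c = 2, d = 4.
So g(u) = -2u^3 - 5u^2 + 2u + 4.
The constant term is 4.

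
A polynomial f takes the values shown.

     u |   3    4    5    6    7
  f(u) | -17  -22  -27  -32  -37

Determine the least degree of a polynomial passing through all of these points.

1

Forward differences of the values at u = 3, 4, 5, 6, 7:
  f  : -17  -22  -27  -32  -37
  Δ  : -5  -5  -5  -5
  Δ^2: 0  0  0
  Δ^3: 0  0
  Δ^4: 0
The first differences are constant (-5) and nonzero, while all higher differences vanish, so the minimal degree is 1.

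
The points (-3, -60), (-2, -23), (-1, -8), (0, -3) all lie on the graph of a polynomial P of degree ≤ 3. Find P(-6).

-423

Using the Lagrange interpolation formula with nodes -3, -2, -1, 0:
  L_0(n) = (n + 2)(n + 1)n / -6
  L_1(n) = (n + 3)(n + 1)n / 2
  L_2(n) = (n + 3)(n + 2)n / -2
  L_3(n) = (n + 3)(n + 2)(n + 1) / 6
Then P(n) = -60·L_0(n) - 23·L_1(n) - 8·L_2(n) - 3·L_3(n).
Expanding and collecting terms gives P(n) = 2n³ + n² + 4n - 3.
Evaluating at n = -6: P(-6) = -423.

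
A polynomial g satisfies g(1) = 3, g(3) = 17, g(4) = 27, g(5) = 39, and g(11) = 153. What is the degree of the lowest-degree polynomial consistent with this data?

2

Divided differences on the nodes 1, 3, 4, 5, 11:
  order 0: 3  17  27  39  153
  order 1: 7  10  12  19
  order 2: 1  1  1
  order 3: 0  0
  order 4: 0
The order-2 divided differences are all 1 (nonzero) and every higher order vanishes, so the data lies on a polynomial of degree exactly 2.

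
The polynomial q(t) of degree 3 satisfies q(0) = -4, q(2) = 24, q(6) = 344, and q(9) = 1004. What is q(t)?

q(t) = t^3 + 3t^2 + 4t - 4

Using the Lagrange interpolation formula with nodes 0, 2, 6, 9:
  L_0(t) = (t - 2)(t - 6)(t - 9) / -108
  L_1(t) = t(t - 6)(t - 9) / 56
  L_2(t) = t(t - 2)(t - 9) / -72
  L_3(t) = t(t - 2)(t - 6) / 189
Then q(t) = -4·L_0(t) + 24·L_1(t) + 344·L_2(t) + 1004·L_3(t).
Expanding and collecting terms gives q(t) = t^3 + 3t^2 + 4t - 4.
Check: q(0) = -4. ✓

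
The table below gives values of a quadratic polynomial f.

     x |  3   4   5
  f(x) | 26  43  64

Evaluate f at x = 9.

Write f(x) = ax^2 + bx + c. Substituting each data point gives a linear system:
  9a + 3b + c = 26
  16a + 4b + c = 43
  25a + 5b + c = 64
Solving the system yields a = 2, b = 3, c = -1.
So f(x) = 2x^2 + 3x - 1.
Then f(9) = 188.

188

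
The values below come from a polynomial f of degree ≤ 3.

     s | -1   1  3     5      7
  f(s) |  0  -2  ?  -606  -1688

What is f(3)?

-124

On equispaced nodes a degree-3 polynomial has vanishing fourth forward difference, so
  f(-1) - 4·f(1) + 6·f(3) - 4·f(5) + f(7) = 0.
Substituting the known values and solving for f(3):
  6·f(3) = -744
  f(3) = -124.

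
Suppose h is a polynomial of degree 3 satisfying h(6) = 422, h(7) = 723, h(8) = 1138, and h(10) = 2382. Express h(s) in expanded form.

Using the Lagrange interpolation formula with nodes 6, 7, 8, 10:
  L_0(s) = (s - 7)(s - 8)(s - 10) / -8
  L_1(s) = (s - 6)(s - 8)(s - 10) / 3
  L_2(s) = (s - 6)(s - 7)(s - 10) / -4
  L_3(s) = (s - 6)(s - 7)(s - 8) / 24
Then h(s) = 422·L_0(s) + 723·L_1(s) + 1138·L_2(s) + 2382·L_3(s).
Expanding and collecting terms gives h(s) = 3s^3 - 6s^2 - 2s + 2.
Check: h(8) = 1138. ✓

h(s) = 3s^3 - 6s^2 - 2s + 2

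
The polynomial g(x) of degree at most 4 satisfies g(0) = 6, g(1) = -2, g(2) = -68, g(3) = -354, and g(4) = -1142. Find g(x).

Write g(x) = ax^4 + bx^3 + cx^2 + dx + e. Substituting each data point gives a linear system:
  e = 6
  a + b + c + d + e = -2
  16a + 8b + 4c + 2d + e = -68
  81a + 27b + 9c + 3d + e = -354
  256a + 64b + 16c + 4d + e = -1142
Solving the system yields a = -5, b = 3, c = -3, d = -3, e = 6.
So g(x) = -5x^4 + 3x^3 - 3x^2 - 3x + 6.
Check: g(0) = 6. ✓

g(x) = -5x^4 + 3x^3 - 3x^2 - 3x + 6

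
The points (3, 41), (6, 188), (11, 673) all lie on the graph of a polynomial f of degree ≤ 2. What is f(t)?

f(t) = 6t^2 - 5t + 2

Write f(t) = at^2 + bt + c. Substituting each data point gives a linear system:
  9a + 3b + c = 41
  36a + 6b + c = 188
  121a + 11b + c = 673
Solving the system yields a = 6, b = -5, c = 2.
So f(t) = 6t^2 - 5t + 2.
Check: f(6) = 188. ✓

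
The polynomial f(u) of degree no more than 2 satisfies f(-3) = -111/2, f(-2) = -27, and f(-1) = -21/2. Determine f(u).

Using the Lagrange interpolation formula with nodes -3, -2, -1:
  L_0(u) = (u + 2)(u + 1) / 2
  L_1(u) = (u + 3)(u + 1) / -1
  L_2(u) = (u + 3)(u + 2) / 2
Then f(u) = -111/2·L_0(u) - 27·L_1(u) - 21/2·L_2(u).
Expanding and collecting terms gives f(u) = -6u^2 - (3/2)u - 6.
Check: f(-1) = -21/2. ✓

f(u) = -6u^2 - (3/2)u - 6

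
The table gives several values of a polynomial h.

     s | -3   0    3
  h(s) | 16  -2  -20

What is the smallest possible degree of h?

1

Forward differences of the values at s = -3, 0, 3:
  h  : 16  -2  -20
  Δ  : -18  -18
  Δ^2: 0
The first differences are constant (-18) and nonzero, while all higher differences vanish, so the minimal degree is 1.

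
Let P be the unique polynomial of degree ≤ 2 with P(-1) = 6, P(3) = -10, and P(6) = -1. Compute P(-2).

15

Write P(x) = ax^2 + bx + c. Substituting each data point gives a linear system:
  a - b + c = 6
  9a + 3b + c = -10
  36a + 6b + c = -1
Solving the system yields a = 1, b = -6, c = -1.
So P(x) = x² - 6x - 1.
Then P(-2) = 15.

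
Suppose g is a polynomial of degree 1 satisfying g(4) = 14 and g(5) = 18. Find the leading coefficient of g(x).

Write g(x) = ax + b. Substituting each data point gives a linear system:
  4a + b = 14
  5a + b = 18
Solving the system yields a = 4, b = -2.
So g(x) = 4x - 2.
The leading coefficient is 4.

4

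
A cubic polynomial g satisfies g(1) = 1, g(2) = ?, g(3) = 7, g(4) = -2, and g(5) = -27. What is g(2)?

6

On equispaced nodes a degree-3 polynomial has vanishing fourth forward difference, so
  g(1) - 4·g(2) + 6·g(3) - 4·g(4) + g(5) = 0.
Substituting the known values and solving for g(2):
  -4·g(2) = -24
  g(2) = 6.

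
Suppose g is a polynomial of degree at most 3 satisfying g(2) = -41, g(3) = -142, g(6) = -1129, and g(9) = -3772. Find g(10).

-5161

Write g(u) = au^3 + bu^2 + cu + d. Substituting each data point gives a linear system:
  8a + 4b + 2c + d = -41
  27a + 9b + 3c + d = -142
  216a + 36b + 6c + d = -1129
  729a + 81b + 9c + d = -3772
Solving the system yields a = -5, b = -2, c = 4, d = -1.
So g(u) = -5u^3 - 2u^2 + 4u - 1.
Then g(10) = -5161.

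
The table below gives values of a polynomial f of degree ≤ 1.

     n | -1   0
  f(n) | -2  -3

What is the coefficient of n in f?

-1

Write f(n) = an + b. Substituting each data point gives a linear system:
  -a + b = -2
  b = -3
Solving the system yields a = -1, b = -3.
So f(n) = -n - 3.
The leading coefficient is -1.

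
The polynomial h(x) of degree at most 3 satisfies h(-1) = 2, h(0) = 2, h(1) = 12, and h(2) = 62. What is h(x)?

h(x) = 5x^3 + 5x^2 + 2

Write h(x) = ax^3 + bx^2 + cx + d. Substituting each data point gives a linear system:
  -a + b - c + d = 2
  d = 2
  a + b + c + d = 12
  8a + 4b + 2c + d = 62
Solving the system yields a = 5, b = 5, c = 0, d = 2.
So h(x) = 5x^3 + 5x^2 + 2.
Check: h(-1) = 2. ✓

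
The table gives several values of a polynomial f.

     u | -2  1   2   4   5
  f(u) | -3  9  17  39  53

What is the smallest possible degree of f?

2

Divided differences on the nodes -2, 1, 2, 4, 5:
  order 0: -3  9  17  39  53
  order 1: 4  8  11  14
  order 2: 1  1  1
  order 3: 0  0
  order 4: 0
The order-2 divided differences are all 1 (nonzero) and every higher order vanishes, so the data lies on a polynomial of degree exactly 2.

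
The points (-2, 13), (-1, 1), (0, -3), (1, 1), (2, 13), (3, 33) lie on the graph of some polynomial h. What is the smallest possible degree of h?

2

Forward differences of the values at s = -2, -1, 0, 1, 2, 3:
  h  : 13  1  -3  1  13  33
  Δ  : -12  -4  4  12  20
  Δ^2: 8  8  8  8
  Δ^3: 0  0  0
  Δ^4: 0  0
  Δ^5: 0
The second differences are constant (8) and nonzero, while all higher differences vanish, so the minimal degree is 2.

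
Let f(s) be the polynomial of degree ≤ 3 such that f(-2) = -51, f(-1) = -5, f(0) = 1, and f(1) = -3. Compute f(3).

Using the Lagrange interpolation formula with nodes -2, -1, 0, 1:
  L_0(s) = (s + 1)s(s - 1) / -6
  L_1(s) = (s + 2)s(s - 1) / 2
  L_2(s) = (s + 2)(s + 1)(s - 1) / -2
  L_3(s) = (s + 2)(s + 1)s / 6
Then f(s) = -51·L_0(s) - 5·L_1(s) + 1·L_2(s) - 3·L_3(s).
Expanding and collecting terms gives f(s) = 5s³ - 5s² - 4s + 1.
Evaluating at s = 3: f(3) = 79.

79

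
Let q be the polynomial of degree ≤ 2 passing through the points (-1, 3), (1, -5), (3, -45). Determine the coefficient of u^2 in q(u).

Write q(u) = au^2 + bu + c. Substituting each data point gives a linear system:
  a - b + c = 3
  a + b + c = -5
  9a + 3b + c = -45
Solving the system yields a = -4, b = -4, c = 3.
So q(u) = -4u^2 - 4u + 3.
The leading coefficient is -4.

-4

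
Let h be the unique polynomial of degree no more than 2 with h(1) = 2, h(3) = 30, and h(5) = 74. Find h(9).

Forward differences of the values at t = 1, 3, 5:
  h  : 2  30  74
  Δ  : 28  44
  Δ^2: 16
The second differences are constant, confirming degree 2.
Interpolating (Newton forward form) and evaluating at t = 9 gives h(9) = 210.

210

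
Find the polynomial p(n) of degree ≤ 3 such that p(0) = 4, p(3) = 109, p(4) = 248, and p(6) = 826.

Write p(n) = an^3 + bn^2 + cn + d. Substituting each data point gives a linear system:
  d = 4
  27a + 9b + 3c + d = 109
  64a + 16b + 4c + d = 248
  216a + 36b + 6c + d = 826
Solving the system yields a = 4, b = -2, c = 5, d = 4.
So p(n) = 4n³ - 2n² + 5n + 4.
Check: p(4) = 248. ✓

p(n) = 4n^3 - 2n^2 + 5n + 4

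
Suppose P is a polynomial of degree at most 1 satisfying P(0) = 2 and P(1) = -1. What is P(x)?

P(x) = -3x + 2

Write P(x) = ax + b. Substituting each data point gives a linear system:
  b = 2
  a + b = -1
Solving the system yields a = -3, b = 2.
So P(x) = -3x + 2.
Check: P(1) = -1. ✓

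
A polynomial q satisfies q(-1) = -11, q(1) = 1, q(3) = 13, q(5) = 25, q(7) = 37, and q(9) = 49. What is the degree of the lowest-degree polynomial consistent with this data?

1

Forward differences of the values at s = -1, 1, 3, 5, 7, 9:
  q  : -11  1  13  25  37  49
  Δ  : 12  12  12  12  12
  Δ^2: 0  0  0  0
  Δ^3: 0  0  0
  Δ^4: 0  0
  Δ^5: 0
The first differences are constant (12) and nonzero, while all higher differences vanish, so the minimal degree is 1.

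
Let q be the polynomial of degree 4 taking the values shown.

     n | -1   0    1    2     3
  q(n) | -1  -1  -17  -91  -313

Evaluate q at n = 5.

-1801

Write q(n) = an^4 + bn^3 + cn^2 + dn + e. Substituting each data point gives a linear system:
  a - b + c - d + e = -1
  e = -1
  a + b + c + d + e = -17
  16a + 8b + 4c + 2d + e = -91
  81a + 27b + 9c + 3d + e = -313
Solving the system yields a = -2, b = -3, c = -6, d = -5, e = -1.
So q(n) = -2n^4 - 3n^3 - 6n^2 - 5n - 1.
Then q(5) = -1801.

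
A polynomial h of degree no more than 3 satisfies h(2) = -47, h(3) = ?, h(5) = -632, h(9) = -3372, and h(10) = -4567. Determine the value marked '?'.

The 4 known points determine the degree-3 polynomial uniquely.
Write h(t) = at^3 + bt^2 + ct + d. Substituting each data point gives a linear system:
  8a + 4b + 2c + d = -47
  125a + 25b + 5c + d = -632
  729a + 81b + 9c + d = -3372
  1000a + 100b + 10c + d = -4567
Solving the system yields a = -4, b = -6, c = 3, d = 3.
So h(t) = -4t³ - 6t² + 3t + 3.
Then h(3) = -150.

-150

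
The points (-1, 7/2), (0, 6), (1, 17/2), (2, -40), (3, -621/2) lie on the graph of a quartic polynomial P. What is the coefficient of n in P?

1

Write P(n) = an^4 + bn^3 + cn^2 + dn + e. Substituting each data point gives a linear system:
  a - b + c - d + e = 7/2
  e = 6
  a + b + c + d + e = 17/2
  16a + 8b + 4c + 2d + e = -40
  81a + 27b + 9c + 3d + e = -621/2
Solving the system yields a = -5, b = 3/2, c = 5, d = 1, e = 6.
So P(n) = -5n^4 + (3/2)n^3 + 5n^2 + n + 6.
The coefficient of n is 1.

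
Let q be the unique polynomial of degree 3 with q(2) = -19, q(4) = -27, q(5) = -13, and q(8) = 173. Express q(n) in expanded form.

Write q(n) = an^3 + bn^2 + cn + d. Substituting each data point gives a linear system:
  8a + 4b + 2c + d = -19
  64a + 16b + 4c + d = -27
  125a + 25b + 5c + d = -13
  512a + 64b + 8c + d = 173
Solving the system yields a = 1, b = -5, c = -2, d = -3.
So q(n) = n³ - 5n² - 2n - 3.
Check: q(8) = 173. ✓

q(n) = n^3 - 5n^2 - 2n - 3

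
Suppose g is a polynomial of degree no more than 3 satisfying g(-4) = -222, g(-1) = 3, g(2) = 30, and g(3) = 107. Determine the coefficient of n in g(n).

-4

Write g(n) = an^3 + bn^2 + cn + d. Substituting each data point gives a linear system:
  -64a + 16b - 4c + d = -222
  -a + b - c + d = 3
  8a + 4b + 2c + d = 30
  27a + 9b + 3c + d = 107
Solving the system yields a = 4, b = 1, c = -4, d = 2.
So g(n) = 4n³ + n² - 4n + 2.
The coefficient of n is -4.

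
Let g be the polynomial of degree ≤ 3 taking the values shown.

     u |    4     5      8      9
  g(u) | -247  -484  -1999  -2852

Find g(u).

g(u) = -4u^3 + u^2 - 2u + 1

Write g(u) = au^3 + bu^2 + cu + d. Substituting each data point gives a linear system:
  64a + 16b + 4c + d = -247
  125a + 25b + 5c + d = -484
  512a + 64b + 8c + d = -1999
  729a + 81b + 9c + d = -2852
Solving the system yields a = -4, b = 1, c = -2, d = 1.
So g(u) = -4u^3 + u^2 - 2u + 1.
Check: g(5) = -484. ✓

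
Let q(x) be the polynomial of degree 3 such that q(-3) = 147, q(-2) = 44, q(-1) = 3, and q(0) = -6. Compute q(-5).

Using the Lagrange interpolation formula with nodes -3, -2, -1, 0:
  L_0(x) = (x + 2)(x + 1)x / -6
  L_1(x) = (x + 3)(x + 1)x / 2
  L_2(x) = (x + 3)(x + 2)x / -2
  L_3(x) = (x + 3)(x + 2)(x + 1) / 6
Then q(x) = 147·L_0(x) + 44·L_1(x) + 3·L_2(x) - 6·L_3(x).
Expanding and collecting terms gives q(x) = -5x^3 + x^2 - 3x - 6.
Evaluating at x = -5: q(-5) = 659.

659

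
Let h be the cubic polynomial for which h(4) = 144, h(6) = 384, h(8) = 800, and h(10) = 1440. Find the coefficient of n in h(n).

4

Write h(n) = an^3 + bn^2 + cn + d. Substituting each data point gives a linear system:
  64a + 16b + 4c + d = 144
  216a + 36b + 6c + d = 384
  512a + 64b + 8c + d = 800
  1000a + 100b + 10c + d = 1440
Solving the system yields a = 1, b = 4, c = 4, d = 0.
So h(n) = n^3 + 4n^2 + 4n.
The coefficient of n is 4.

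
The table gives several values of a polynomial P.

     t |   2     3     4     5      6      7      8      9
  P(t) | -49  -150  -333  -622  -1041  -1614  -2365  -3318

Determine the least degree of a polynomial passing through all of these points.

Forward differences of the values at t = 2, 3, 4, 5, 6, 7, 8, 9:
  P  : -49  -150  -333  -622  -1041  -1614  -2365  -3318
  Δ  : -101  -183  -289  -419  -573  -751  -953
  Δ^2: -82  -106  -130  -154  -178  -202
  Δ^3: -24  -24  -24  -24  -24
  Δ^4: 0  0  0  0
  Δ^5: 0  0  0
  Δ^6: 0  0
  Δ^7: 0
The third differences are constant (-24) and nonzero, while all higher differences vanish, so the minimal degree is 3.

3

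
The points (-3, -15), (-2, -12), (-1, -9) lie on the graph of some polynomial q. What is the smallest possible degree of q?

1

Divided differences on the nodes -3, -2, -1:
  order 0: -15  -12  -9
  order 1: 3  3
  order 2: 0
The order-1 divided differences are all 3 (nonzero) and every higher order vanishes, so the data lies on a polynomial of degree exactly 1.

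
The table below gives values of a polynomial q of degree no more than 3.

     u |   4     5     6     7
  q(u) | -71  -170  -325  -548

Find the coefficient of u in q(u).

Write q(u) = au^3 + bu^2 + cu + d. Substituting each data point gives a linear system:
  64a + 16b + 4c + d = -71
  125a + 25b + 5c + d = -170
  216a + 36b + 6c + d = -325
  343a + 49b + 7c + d = -548
Solving the system yields a = -2, b = 2, c = 5, d = 5.
So q(u) = -2u³ + 2u² + 5u + 5.
The coefficient of u is 5.

5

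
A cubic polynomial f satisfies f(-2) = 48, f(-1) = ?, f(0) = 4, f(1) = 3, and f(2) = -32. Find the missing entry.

The 4 known points determine the degree-3 polynomial uniquely.
Write f(n) = an^3 + bn^2 + cn + d. Substituting each data point gives a linear system:
  -8a + 4b - 2c + d = 48
  d = 4
  a + b + c + d = 3
  8a + 4b + 2c + d = -32
Solving the system yields a = -6, b = 1, c = 4, d = 4.
So f(n) = -6n^3 + n^2 + 4n + 4.
Then f(-1) = 7.

7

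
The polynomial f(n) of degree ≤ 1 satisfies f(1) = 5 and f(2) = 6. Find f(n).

Using the Lagrange interpolation formula with nodes 1, 2:
  L_0(n) = (n - 2) / -1
  L_1(n) = (n - 1) / 1
Then f(n) = 5·L_0(n) + 6·L_1(n).
Expanding and collecting terms gives f(n) = n + 4.
Check: f(1) = 5. ✓

f(n) = n + 4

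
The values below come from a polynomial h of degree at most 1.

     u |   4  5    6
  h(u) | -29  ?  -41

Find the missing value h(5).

-35

The 2 known points determine the degree-1 polynomial uniquely.
Write h(u) = au + b. Substituting each data point gives a linear system:
  4a + b = -29
  6a + b = -41
Solving the system yields a = -6, b = -5.
So h(u) = -6u - 5.
Then h(5) = -35.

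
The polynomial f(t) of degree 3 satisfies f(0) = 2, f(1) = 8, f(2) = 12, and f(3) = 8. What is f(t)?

f(t) = -t^3 + 2t^2 + 5t + 2

Using the Lagrange interpolation formula with nodes 0, 1, 2, 3:
  L_0(t) = (t - 1)(t - 2)(t - 3) / -6
  L_1(t) = t(t - 2)(t - 3) / 2
  L_2(t) = t(t - 1)(t - 3) / -2
  L_3(t) = t(t - 1)(t - 2) / 6
Then f(t) = 2·L_0(t) + 8·L_1(t) + 12·L_2(t) + 8·L_3(t).
Expanding and collecting terms gives f(t) = -t³ + 2t² + 5t + 2.
Check: f(3) = 8. ✓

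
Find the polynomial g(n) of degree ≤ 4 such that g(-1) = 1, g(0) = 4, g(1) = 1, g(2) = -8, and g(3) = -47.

g(n) = -n^4 + 2n^3 - 2n^2 - 2n + 4

Write g(n) = an^4 + bn^3 + cn^2 + dn + e. Substituting each data point gives a linear system:
  a - b + c - d + e = 1
  e = 4
  a + b + c + d + e = 1
  16a + 8b + 4c + 2d + e = -8
  81a + 27b + 9c + 3d + e = -47
Solving the system yields a = -1, b = 2, c = -2, d = -2, e = 4.
So g(n) = -n^4 + 2n^3 - 2n^2 - 2n + 4.
Check: g(2) = -8. ✓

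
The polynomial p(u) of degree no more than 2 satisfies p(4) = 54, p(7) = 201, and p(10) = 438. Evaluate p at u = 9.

349

Using the Lagrange interpolation formula with nodes 4, 7, 10:
  L_0(u) = (u - 7)(u - 10) / 18
  L_1(u) = (u - 4)(u - 10) / -9
  L_2(u) = (u - 4)(u - 7) / 18
Then p(u) = 54·L_0(u) + 201·L_1(u) + 438·L_2(u).
Expanding and collecting terms gives p(u) = 5u² - 6u - 2.
Evaluating at u = 9: p(9) = 349.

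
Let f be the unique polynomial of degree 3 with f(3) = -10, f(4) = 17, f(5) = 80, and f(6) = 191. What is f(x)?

Write f(x) = ax^3 + bx^2 + cx + d. Substituting each data point gives a linear system:
  27a + 9b + 3c + d = -10
  64a + 16b + 4c + d = 17
  125a + 25b + 5c + d = 80
  216a + 36b + 6c + d = 191
Solving the system yields a = 2, b = -6, c = -5, d = 5.
So f(x) = 2x^3 - 6x^2 - 5x + 5.
Check: f(5) = 80. ✓

f(x) = 2x^3 - 6x^2 - 5x + 5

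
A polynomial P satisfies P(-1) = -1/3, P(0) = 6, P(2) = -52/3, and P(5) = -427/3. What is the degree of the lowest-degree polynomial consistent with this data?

2

Divided differences on the nodes -1, 0, 2, 5:
  order 0: -1/3  6  -52/3  -427/3
  order 1: 19/3  -35/3  -125/3
  order 2: -6  -6
  order 3: 0
The order-2 divided differences are all -6 (nonzero) and every higher order vanishes, so the data lies on a polynomial of degree exactly 2.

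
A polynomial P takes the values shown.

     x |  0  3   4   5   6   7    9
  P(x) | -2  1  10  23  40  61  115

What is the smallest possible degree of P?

2

Divided differences on the nodes 0, 3, 4, 5, 6, 7, 9:
  order 0: -2  1  10  23  40  61  115
  order 1: 1  9  13  17  21  27
  order 2: 2  2  2  2  2
  order 3: 0  0  0  0
  order 4: 0  0  0
  order 5: 0  0
  order 6: 0
The order-2 divided differences are all 2 (nonzero) and every higher order vanishes, so the data lies on a polynomial of degree exactly 2.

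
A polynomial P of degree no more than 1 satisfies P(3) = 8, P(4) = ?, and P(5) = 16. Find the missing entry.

12

The 2 known points determine the degree-1 polynomial uniquely.
Write P(n) = an + b. Substituting each data point gives a linear system:
  3a + b = 8
  5a + b = 16
Solving the system yields a = 4, b = -4.
So P(n) = 4n - 4.
Then P(4) = 12.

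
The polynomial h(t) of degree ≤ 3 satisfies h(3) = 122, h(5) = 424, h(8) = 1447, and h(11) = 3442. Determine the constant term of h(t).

Write h(t) = at^3 + bt^2 + ct + d. Substituting each data point gives a linear system:
  27a + 9b + 3c + d = 122
  125a + 25b + 5c + d = 424
  512a + 64b + 8c + d = 1447
  1331a + 121b + 11c + d = 3442
Solving the system yields a = 2, b = 6, c = 5, d = -1.
So h(t) = 2t^3 + 6t^2 + 5t - 1.
The constant term is -1.

-1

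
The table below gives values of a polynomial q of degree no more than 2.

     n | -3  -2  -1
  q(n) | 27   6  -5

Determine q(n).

q(n) = 5n^2 + 4n - 6

Using the Lagrange interpolation formula with nodes -3, -2, -1:
  L_0(n) = (n + 2)(n + 1) / 2
  L_1(n) = (n + 3)(n + 1) / -1
  L_2(n) = (n + 3)(n + 2) / 2
Then q(n) = 27·L_0(n) + 6·L_1(n) - 5·L_2(n).
Expanding and collecting terms gives q(n) = 5n^2 + 4n - 6.
Check: q(-3) = 27. ✓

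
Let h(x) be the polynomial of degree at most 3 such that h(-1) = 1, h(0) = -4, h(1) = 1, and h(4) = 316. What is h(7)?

Write h(x) = ax^3 + bx^2 + cx + d. Substituting each data point gives a linear system:
  -a + b - c + d = 1
  d = -4
  a + b + c + d = 1
  64a + 16b + 4c + d = 316
Solving the system yields a = 4, b = 5, c = -4, d = -4.
So h(x) = 4x^3 + 5x^2 - 4x - 4.
Then h(7) = 1585.

1585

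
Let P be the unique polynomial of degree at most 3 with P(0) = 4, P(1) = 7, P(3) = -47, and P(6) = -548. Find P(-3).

Using the Lagrange interpolation formula with nodes 0, 1, 3, 6:
  L_0(x) = (x - 1)(x - 3)(x - 6) / -18
  L_1(x) = x(x - 3)(x - 6) / 10
  L_2(x) = x(x - 1)(x - 6) / -18
  L_3(x) = x(x - 1)(x - 3) / 90
Then P(x) = 4·L_0(x) + 7·L_1(x) - 47·L_2(x) - 548·L_3(x).
Expanding and collecting terms gives P(x) = -3x^3 + 2x^2 + 4x + 4.
Evaluating at x = -3: P(-3) = 91.

91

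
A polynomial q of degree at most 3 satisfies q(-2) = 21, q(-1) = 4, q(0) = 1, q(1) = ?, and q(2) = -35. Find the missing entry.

-6

On equispaced nodes a degree-3 polynomial has vanishing fourth forward difference, so
  q(-2) - 4·q(-1) + 6·q(0) - 4·q(1) + q(2) = 0.
Substituting the known values and solving for q(1):
  -4·q(1) = 24
  q(1) = -6.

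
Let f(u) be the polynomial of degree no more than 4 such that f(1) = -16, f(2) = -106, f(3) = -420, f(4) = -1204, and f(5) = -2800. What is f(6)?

-5646

Using the Lagrange interpolation formula with nodes 1, 2, 3, 4, 5:
  L_0(u) = (u - 2)(u - 3)(u - 4)(u - 5) / 24
  L_1(u) = (u - 1)(u - 3)(u - 4)(u - 5) / -6
  L_2(u) = (u - 1)(u - 2)(u - 4)(u - 5) / 4
  L_3(u) = (u - 1)(u - 2)(u - 3)(u - 5) / -6
  L_4(u) = (u - 1)(u - 2)(u - 3)(u - 4) / 24
Then f(u) = -16·L_0(u) - 106·L_1(u) - 420·L_2(u) - 1204·L_3(u) - 2800·L_4(u).
Expanding and collecting terms gives f(u) = -4u^4 - u^3 - 6u^2 - 5u.
Evaluating at u = 6: f(6) = -5646.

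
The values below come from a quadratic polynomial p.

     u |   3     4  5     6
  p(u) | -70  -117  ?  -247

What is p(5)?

The 3 known points determine the degree-2 polynomial uniquely.
Write p(u) = au^2 + bu + c. Substituting each data point gives a linear system:
  9a + 3b + c = -70
  16a + 4b + c = -117
  36a + 6b + c = -247
Solving the system yields a = -6, b = -5, c = -1.
So p(u) = -6u^2 - 5u - 1.
Then p(5) = -176.

-176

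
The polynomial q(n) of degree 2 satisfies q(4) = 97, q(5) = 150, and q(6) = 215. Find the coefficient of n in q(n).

-1

Write q(n) = an^2 + bn + c. Substituting each data point gives a linear system:
  16a + 4b + c = 97
  25a + 5b + c = 150
  36a + 6b + c = 215
Solving the system yields a = 6, b = -1, c = 5.
So q(n) = 6n² - n + 5.
The coefficient of n is -1.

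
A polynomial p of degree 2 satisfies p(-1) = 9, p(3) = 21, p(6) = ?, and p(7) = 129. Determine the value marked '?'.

The 3 known points determine the degree-2 polynomial uniquely.
Write p(t) = at^2 + bt + c. Substituting each data point gives a linear system:
  a - b + c = 9
  9a + 3b + c = 21
  49a + 7b + c = 129
Solving the system yields a = 3, b = -3, c = 3.
So p(t) = 3t² - 3t + 3.
Then p(6) = 93.

93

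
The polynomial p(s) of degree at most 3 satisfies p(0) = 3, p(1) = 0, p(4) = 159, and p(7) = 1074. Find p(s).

Using the Lagrange interpolation formula with nodes 0, 1, 4, 7:
  L_0(s) = (s - 1)(s - 4)(s - 7) / -28
  L_1(s) = s(s - 4)(s - 7) / 18
  L_2(s) = s(s - 1)(s - 7) / -36
  L_3(s) = s(s - 1)(s - 4) / 126
Then p(s) = 3·L_0(s) + 0·L_1(s) + 159·L_2(s) + 1074·L_3(s).
Expanding and collecting terms gives p(s) = 4s^3 - 6s^2 - s + 3.
Check: p(1) = 0. ✓

p(s) = 4s^3 - 6s^2 - s + 3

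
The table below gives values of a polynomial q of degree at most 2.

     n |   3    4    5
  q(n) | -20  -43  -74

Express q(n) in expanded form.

Write q(n) = an^2 + bn + c. Substituting each data point gives a linear system:
  9a + 3b + c = -20
  16a + 4b + c = -43
  25a + 5b + c = -74
Solving the system yields a = -4, b = 5, c = 1.
So q(n) = -4n^2 + 5n + 1.
Check: q(5) = -74. ✓

q(n) = -4n^2 + 5n + 1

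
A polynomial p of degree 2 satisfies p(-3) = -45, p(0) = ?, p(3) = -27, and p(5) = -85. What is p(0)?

The 3 known points determine the degree-2 polynomial uniquely.
Write p(u) = au^2 + bu + c. Substituting each data point gives a linear system:
  9a - 3b + c = -45
  9a + 3b + c = -27
  25a + 5b + c = -85
Solving the system yields a = -4, b = 3, c = 0.
So p(u) = -4u^2 + 3u.
Then p(0) = 0.

0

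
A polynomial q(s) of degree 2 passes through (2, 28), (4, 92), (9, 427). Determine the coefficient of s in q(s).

Write q(s) = as^2 + bs + c. Substituting each data point gives a linear system:
  4a + 2b + c = 28
  16a + 4b + c = 92
  81a + 9b + c = 427
Solving the system yields a = 5, b = 2, c = 4.
So q(s) = 5s² + 2s + 4.
The coefficient of s is 2.

2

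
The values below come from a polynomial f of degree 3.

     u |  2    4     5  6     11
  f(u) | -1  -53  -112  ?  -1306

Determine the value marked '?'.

The 4 known points determine the degree-3 polynomial uniquely.
Write f(u) = au^3 + bu^2 + cu + d. Substituting each data point gives a linear system:
  8a + 4b + 2c + d = -1
  64a + 16b + 4c + d = -53
  125a + 25b + 5c + d = -112
  1331a + 121b + 11c + d = -1306
Solving the system yields a = -1, b = 0, c = 2, d = 3.
So f(u) = -u³ + 2u + 3.
Then f(6) = -201.

-201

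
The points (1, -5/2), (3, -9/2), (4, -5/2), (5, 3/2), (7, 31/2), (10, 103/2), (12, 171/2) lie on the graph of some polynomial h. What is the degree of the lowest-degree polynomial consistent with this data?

2

Divided differences on the nodes 1, 3, 4, 5, 7, 10, 12:
  order 0: -5/2  -9/2  -5/2  3/2  31/2  103/2  171/2
  order 1: -1  2  4  7  12  17
  order 2: 1  1  1  1  1
  order 3: 0  0  0  0
  order 4: 0  0  0
  order 5: 0  0
  order 6: 0
The order-2 divided differences are all 1 (nonzero) and every higher order vanishes, so the data lies on a polynomial of degree exactly 2.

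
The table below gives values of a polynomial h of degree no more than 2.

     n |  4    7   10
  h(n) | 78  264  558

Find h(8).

350

Write h(n) = an^2 + bn + c. Substituting each data point gives a linear system:
  16a + 4b + c = 78
  49a + 7b + c = 264
  100a + 10b + c = 558
Solving the system yields a = 6, b = -4, c = -2.
So h(n) = 6n² - 4n - 2.
Then h(8) = 350.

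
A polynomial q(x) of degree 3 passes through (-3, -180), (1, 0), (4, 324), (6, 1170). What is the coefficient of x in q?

Write q(x) = ax^3 + bx^2 + cx + d. Substituting each data point gives a linear system:
  -27a + 9b - 3c + d = -180
  a + b + c + d = 0
  64a + 16b + 4c + d = 324
  216a + 36b + 6c + d = 1170
Solving the system yields a = 6, b = -3, c = -3, d = 0.
So q(x) = 6x^3 - 3x^2 - 3x.
The coefficient of x is -3.

-3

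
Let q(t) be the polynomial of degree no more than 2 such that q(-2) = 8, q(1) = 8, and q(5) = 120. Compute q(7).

224

Using the Lagrange interpolation formula with nodes -2, 1, 5:
  L_0(t) = (t - 1)(t - 5) / 21
  L_1(t) = (t + 2)(t - 5) / -12
  L_2(t) = (t + 2)(t - 1) / 28
Then q(t) = 8·L_0(t) + 8·L_1(t) + 120·L_2(t).
Expanding and collecting terms gives q(t) = 4t^2 + 4t.
Evaluating at t = 7: q(7) = 224.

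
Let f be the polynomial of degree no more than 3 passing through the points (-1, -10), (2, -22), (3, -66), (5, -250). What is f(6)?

Using the Lagrange interpolation formula with nodes -1, 2, 3, 5:
  L_0(x) = (x - 2)(x - 3)(x - 5) / -72
  L_1(x) = (x + 1)(x - 3)(x - 5) / 9
  L_2(x) = (x + 1)(x - 2)(x - 5) / -8
  L_3(x) = (x + 1)(x - 2)(x - 3) / 36
Then f(x) = -10·L_0(x) - 22·L_1(x) - 66·L_2(x) - 250·L_3(x).
Expanding and collecting terms gives f(x) = -x^3 - 6x^2 + 5x.
Evaluating at x = 6: f(6) = -402.

-402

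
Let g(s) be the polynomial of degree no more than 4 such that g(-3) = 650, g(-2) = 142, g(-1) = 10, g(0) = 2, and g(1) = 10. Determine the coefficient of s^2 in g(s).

Write g(s) = as^4 + bs^3 + cs^2 + ds + e. Substituting each data point gives a linear system:
  81a - 27b + 9c - 3d + e = 650
  16a - 8b + 4c - 2d + e = 142
  a - b + c - d + e = 10
  e = 2
  a + b + c + d + e = 10
Solving the system yields a = 6, b = -6, c = 2, d = 6, e = 2.
So g(s) = 6s^4 - 6s^3 + 2s^2 + 6s + 2.
The coefficient of s^2 is 2.

2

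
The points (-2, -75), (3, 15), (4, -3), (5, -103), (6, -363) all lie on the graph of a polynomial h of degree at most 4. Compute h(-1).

-13

Write h(x) = ax^4 + bx^3 + cx^2 + dx + e. Substituting each data point gives a linear system:
  16a - 8b + 4c - 2d + e = -75
  81a + 27b + 9c + 3d + e = 15
  256a + 64b + 16c + 4d + e = -3
  625a + 125b + 25c + 5d + e = -103
  1296a + 216b + 36c + 6d + e = -363
Solving the system yields a = -1, b = 5, c = -4, d = 0, e = -3.
So h(x) = -x^4 + 5x^3 - 4x^2 - 3.
Then h(-1) = -13.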